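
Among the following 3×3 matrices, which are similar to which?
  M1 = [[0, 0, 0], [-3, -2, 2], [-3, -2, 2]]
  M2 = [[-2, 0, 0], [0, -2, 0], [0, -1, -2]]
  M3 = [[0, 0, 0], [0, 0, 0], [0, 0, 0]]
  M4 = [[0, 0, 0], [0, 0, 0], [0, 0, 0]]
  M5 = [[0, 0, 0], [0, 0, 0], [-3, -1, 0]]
Characteristic polynomials: χ_{M1} = x^3, χ_{M2} = (x + 2)^3, χ_{M3} = x^3, χ_{M4} = x^3, χ_{M5} = x^3.

{M1, M5}: invariant factors x, x^2.

{M2}: invariant factors x + 2, (x + 2)^2.

{M3, M4}: invariant factors x, x, x.

Matrices are similar if and only if their invariant-factor lists agree; the partition into similarity classes is {M1, M5}, {M2}, {M3, M4}.

3 classes: {M1, M5}, {M2}, {M3, M4}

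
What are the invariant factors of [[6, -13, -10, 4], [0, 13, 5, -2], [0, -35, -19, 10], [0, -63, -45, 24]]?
x - 6, (x - 6)^3

The Jordan structure of A has elementary divisors (x - 6)^3, (x - 6). Arranging the block sizes at each eigenvalue in decreasing order and taking row products gives the invariant factors.

Invariant factors (smallest first, each dividing the next): x - 6, (x - 6)^3.

Check: the last factor (x - 6)^3 is the minimal polynomial, and the product (x - 6)^4 is the characteristic polynomial.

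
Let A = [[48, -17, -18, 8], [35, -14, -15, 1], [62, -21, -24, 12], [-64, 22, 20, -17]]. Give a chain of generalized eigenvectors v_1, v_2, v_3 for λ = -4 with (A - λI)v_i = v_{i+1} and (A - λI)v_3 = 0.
v_1 = [[1, 0, 2, -2]]^T, v_2 = [[0, 3, -2, 2]]^T, v_3 = [[1, 2, 1, 0]]^T

We seek v_1 ∈ ker((A + 4I)^3) \ ker((A + 4I)^2), then set v_{i+1} = (A + 4I) v_i.

One such chain is v_1 = [[1, 0, 2, -2]]^T, v_2 = [[0, 3, -2, 2]]^T, v_3 = [[1, 2, 1, 0]]^T. Check: (A + 4I) v_3 = [[0, 0, 0, 0]]^T = 0.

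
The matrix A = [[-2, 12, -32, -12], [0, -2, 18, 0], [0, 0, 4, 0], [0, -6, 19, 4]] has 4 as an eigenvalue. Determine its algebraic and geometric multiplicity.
The characteristic polynomial is (x - 4)^2(x + 2)^2, so the factor x - 4 appears with exponent 2: the algebraic multiplicity is 2.

rank(A - 4I) = 3, so the eigenspace has dimension 4 - 3 = 1: the geometric multiplicity is 1.

Since 1 < 2, A is not diagonalizable.

algebraic multiplicity 2, geometric multiplicity 1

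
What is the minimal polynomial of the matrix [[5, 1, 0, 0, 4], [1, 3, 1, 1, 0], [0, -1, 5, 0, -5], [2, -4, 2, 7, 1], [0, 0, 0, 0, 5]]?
m_A(x) = (x - 5)^3

The characteristic polynomial factors as (x - 5)^5. The minimal polynomial is ∏(x - λ)^{k_λ} where k_λ is the size of the largest Jordan block at λ.

For λ = 5: rank(A - 5I) = 3, and the largest Jordan block has size 3 (the smallest k with rank((A - 5I)^k) = rank((A - 5I)^(k+1))).

So m_A(x) = (x - 5)^3.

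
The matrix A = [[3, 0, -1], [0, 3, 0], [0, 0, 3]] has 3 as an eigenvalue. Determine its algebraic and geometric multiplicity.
The characteristic polynomial is (x - 3)^3, so the factor x - 3 appears with exponent 3: the algebraic multiplicity is 3.

rank(A - 3I) = 1, so the eigenspace has dimension 3 - 1 = 2: the geometric multiplicity is 2.

Since 2 < 3, A is not diagonalizable.

algebraic multiplicity 3, geometric multiplicity 2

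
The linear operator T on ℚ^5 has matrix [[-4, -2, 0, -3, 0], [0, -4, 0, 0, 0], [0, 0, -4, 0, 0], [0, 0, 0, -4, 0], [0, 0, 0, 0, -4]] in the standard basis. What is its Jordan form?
The characteristic polynomial is det(xI - A) = (x + 4)^5, so the eigenvalues are -4 (algebraic multiplicity 5).

For λ = -4: rank(A + 4I) = 1, rank((A + 4I)^2) = 0. The eigenspace has dimension 5 - 1 = 4, so there are 4 Jordan blocks; the rank sequence gives block sizes [2, 1, 1, 1].

Assembling the blocks gives the Jordan form J above.

J = [[-4, 1, 0, 0, 0], [0, -4, 0, 0, 0], [0, 0, -4, 0, 0], [0, 0, 0, -4, 0], [0, 0, 0, 0, -4]]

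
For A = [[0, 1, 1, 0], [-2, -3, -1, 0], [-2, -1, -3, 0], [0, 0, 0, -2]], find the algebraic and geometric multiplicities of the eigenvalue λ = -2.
The characteristic polynomial is (x + 2)^4, so the factor x + 2 appears with exponent 4: the algebraic multiplicity is 4.

rank(A + 2I) = 1, so the eigenspace has dimension 4 - 1 = 3: the geometric multiplicity is 3.

Since 3 < 4, A is not diagonalizable.

algebraic multiplicity 4, geometric multiplicity 3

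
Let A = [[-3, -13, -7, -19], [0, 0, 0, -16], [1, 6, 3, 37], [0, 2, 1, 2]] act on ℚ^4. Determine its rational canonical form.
R = [[0, 0, 0, -16], [1, 0, 0, -8], [0, 1, 0, 7], [0, 0, 1, 2]]

The invariant factors of A (the non-unit diagonal entries of the Smith normal form of xI - A over ℚ[x]) are (x^2 - x - 4)^2, each dividing the next. The characteristic polynomial is their product, (x^2 - x - 4)^2.

The rational canonical form is the block-diagonal matrix of companion matrices C(f_i):
R = [[0, 0, 0, -16], [1, 0, 0, -8], [0, 1, 0, 7], [0, 0, 1, 2]].

Note the characteristic polynomial does not split into linear factors over ℚ, so A has no Jordan form over ℚ; the rational canonical form exists over any field.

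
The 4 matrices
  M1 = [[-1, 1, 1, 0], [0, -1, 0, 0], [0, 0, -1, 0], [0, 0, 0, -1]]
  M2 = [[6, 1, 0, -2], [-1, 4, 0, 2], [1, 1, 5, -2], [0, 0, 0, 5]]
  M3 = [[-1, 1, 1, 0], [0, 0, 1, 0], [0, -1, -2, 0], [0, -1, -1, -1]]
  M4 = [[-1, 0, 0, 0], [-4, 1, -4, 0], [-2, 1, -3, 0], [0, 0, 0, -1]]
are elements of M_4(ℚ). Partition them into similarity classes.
2 classes: {M1, M3, M4}, {M2}

Characteristic polynomials: χ_{M1} = (x + 1)^4, χ_{M2} = (x - 5)^4, χ_{M3} = (x + 1)^4, χ_{M4} = (x + 1)^4.

{M1, M3, M4}: invariant factors x + 1, x + 1, (x + 1)^2.

{M2}: invariant factors x - 5, x - 5, (x - 5)^2.

Matrices are similar if and only if their invariant-factor lists agree; the partition into similarity classes is {M1, M3, M4}, {M2}.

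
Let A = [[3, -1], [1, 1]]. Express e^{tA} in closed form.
e^{tA} = [[(t + 1)*e^{2*t}, -t*e^{2*t}], [t*e^{2*t}, (1 - t)*e^{2*t}]]

A has Jordan form J = [[2, 1], [0, 2]] with A = PJP^{-1}, so e^{tA} = P e^{tJ} P^{-1}.

For a Jordan block J_k(λ), e^{tJ_k(λ)} = e^{λt} · (I + tN + t^2 N^2/2! + ... + t^{k-1} N^{k-1}/(k-1)!) where N is the nilpotent superdiagonal part.

Assembling the blocks and conjugating back gives the entries of e^{tA} as shown above.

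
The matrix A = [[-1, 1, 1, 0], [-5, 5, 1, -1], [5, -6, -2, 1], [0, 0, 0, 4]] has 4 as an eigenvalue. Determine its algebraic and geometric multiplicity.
The characteristic polynomial is (x - 4)^2(x + 1)^2, so the factor x - 4 appears with exponent 2: the algebraic multiplicity is 2.

rank(A - 4I) = 3, so the eigenspace has dimension 4 - 3 = 1: the geometric multiplicity is 1.

Since 1 < 2, A is not diagonalizable.

algebraic multiplicity 2, geometric multiplicity 1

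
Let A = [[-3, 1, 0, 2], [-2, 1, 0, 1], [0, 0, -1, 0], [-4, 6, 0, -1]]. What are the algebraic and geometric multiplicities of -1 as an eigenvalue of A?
algebraic multiplicity 4, geometric multiplicity 2

The characteristic polynomial is (x + 1)^4, so the factor x + 1 appears with exponent 4: the algebraic multiplicity is 4.

rank(A + I) = 2, so the eigenspace has dimension 4 - 2 = 2: the geometric multiplicity is 2.

Since 2 < 4, A is not diagonalizable.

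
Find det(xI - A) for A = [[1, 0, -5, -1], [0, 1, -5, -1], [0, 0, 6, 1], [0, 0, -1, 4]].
xI - A = [[x - 1, 0, 5, 1], [0, x - 1, 5, 1], [0, 0, x - 6, -1], [0, 0, 1, x - 4]].

Expanding det(xI - A) along the first row:
det(xI - A) = + (x - 1)·det([[x - 1, 5, 1], [0, x - 6, -1], [0, 1, x - 4]]) - (0)·det([[0, 5, 1], [0, x - 6, -1], [0, 1, x - 4]]) + (5)·det([[0, x - 1, 1], [0, 0, -1], [0, 0, x - 4]]) - (1)·det([[0, x - 1, 5], [0, 0, x - 6], [0, 0, 1]]).

Evaluating gives χ_A(x) = x^4 - 12x^3 + 46x^2 - 60x + 25 = (x - 5)^2(x - 1)^2.

χ_A(x) = (x - 5)^2(x - 1)^2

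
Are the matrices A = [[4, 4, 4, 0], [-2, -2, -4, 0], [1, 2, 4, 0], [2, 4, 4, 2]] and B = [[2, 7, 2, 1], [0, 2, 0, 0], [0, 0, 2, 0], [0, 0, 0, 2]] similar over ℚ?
Two matrices over a field are similar if and only if they have the same invariant factors.

Both A and B have characteristic polynomial (x - 2)^4 and minimal polynomial (x - 2)^2. Computing further, both have invariant factors x - 2, x - 2, (x - 2)^2. Hence A and B are similar.

Yes.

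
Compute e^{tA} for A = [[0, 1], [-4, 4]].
e^{tA} = [[(1 - 2*t)*e^{2*t}, t*e^{2*t}], [-4*t*e^{2*t}, (2*t + 1)*e^{2*t}]]

A has Jordan form J = [[2, 1], [0, 2]] with A = PJP^{-1}, so e^{tA} = P e^{tJ} P^{-1}.

For a Jordan block J_k(λ), e^{tJ_k(λ)} = e^{λt} · (I + tN + t^2 N^2/2! + ... + t^{k-1} N^{k-1}/(k-1)!) where N is the nilpotent superdiagonal part.

Assembling the blocks and conjugating back gives the entries of e^{tA} as shown above.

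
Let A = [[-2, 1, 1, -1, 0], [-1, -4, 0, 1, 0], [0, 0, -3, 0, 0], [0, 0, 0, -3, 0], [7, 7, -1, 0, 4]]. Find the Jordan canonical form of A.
J = [[-3, 1, 0, 0, 0], [0, -3, 1, 0, 0], [0, 0, -3, 0, 0], [0, 0, 0, -3, 0], [0, 0, 0, 0, 4]]

The characteristic polynomial is det(xI - A) = (x - 4)(x + 3)^4, so the eigenvalues are -3 (algebraic multiplicity 4), 4 (algebraic multiplicity 1).

For λ = -3: rank(A + 3I) = 3, rank((A + 3I)^2) = 2, rank((A + 3I)^3) = 1. The eigenspace has dimension 5 - 3 = 2, so there are 2 Jordan blocks; the rank sequence gives block sizes [3, 1].

For λ = 4: algebraic multiplicity 1 gives one 1×1 block.

Assembling the blocks gives the Jordan form J above.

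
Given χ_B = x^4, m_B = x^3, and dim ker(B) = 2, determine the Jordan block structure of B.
Jordan blocks: (0, 3), (0, 1)

λ = 0: algebraic multiplicity 4 (exponent in χ_B), largest block size 3 (exponent in m_B), 2 blocks (geometric multiplicity). These force block sizes [3, 1].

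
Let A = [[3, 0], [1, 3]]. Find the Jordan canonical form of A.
The characteristic polynomial is det(xI - A) = (x - 3)^2, so the eigenvalues are 3 (algebraic multiplicity 2).

For λ = 3: rank(A - 3I) = 1, rank((A - 3I)^2) = 0. The eigenspace has dimension 2 - 1 = 1, so there is 1 Jordan block; the rank sequence gives block sizes [2].

Assembling the blocks gives the Jordan form J above.

J = [[3, 1], [0, 3]]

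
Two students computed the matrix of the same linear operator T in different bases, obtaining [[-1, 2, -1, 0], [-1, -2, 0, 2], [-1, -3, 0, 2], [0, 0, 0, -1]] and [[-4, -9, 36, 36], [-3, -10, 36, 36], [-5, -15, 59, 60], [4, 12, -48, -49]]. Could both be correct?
No.

Both have characteristic polynomial (x + 1)^4, but the minimal polynomial of A is (x + 1)^3 while the minimal polynomial of B is (x + 1)^2. The minimal polynomial is a similarity invariant, so A and B are not similar.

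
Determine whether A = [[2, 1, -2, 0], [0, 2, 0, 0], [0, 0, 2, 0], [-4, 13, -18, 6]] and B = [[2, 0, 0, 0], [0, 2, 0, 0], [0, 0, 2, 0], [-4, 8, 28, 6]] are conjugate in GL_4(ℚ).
No.

Both have characteristic polynomial (x - 6)(x - 2)^3, but the minimal polynomial of A is (x - 6)(x - 2)^2 while the minimal polynomial of B is (x - 6)(x - 2). The minimal polynomial is a similarity invariant, so A and B are not similar.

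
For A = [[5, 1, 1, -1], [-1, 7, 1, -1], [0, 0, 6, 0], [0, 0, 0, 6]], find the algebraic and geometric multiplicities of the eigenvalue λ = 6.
algebraic multiplicity 4, geometric multiplicity 3

The characteristic polynomial is (x - 6)^4, so the factor x - 6 appears with exponent 4: the algebraic multiplicity is 4.

rank(A - 6I) = 1, so the eigenspace has dimension 4 - 1 = 3: the geometric multiplicity is 3.

Since 3 < 4, A is not diagonalizable.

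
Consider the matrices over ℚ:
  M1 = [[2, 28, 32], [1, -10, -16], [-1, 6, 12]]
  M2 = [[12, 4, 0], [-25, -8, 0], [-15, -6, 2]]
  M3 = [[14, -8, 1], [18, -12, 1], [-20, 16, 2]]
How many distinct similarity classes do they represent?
2 classes: {M1, M3}, {M2}

Characteristic polynomials: χ_{M1} = (x - 4)^2(x + 4), χ_{M2} = (x - 2)^3, χ_{M3} = (x - 4)^2(x + 4).

{M1, M3}: invariant factors (x - 4)^2(x + 4).

{M2}: invariant factors x - 2, (x - 2)^2.

Matrices are similar if and only if their invariant-factor lists agree; the partition into similarity classes is {M1, M3}, {M2}.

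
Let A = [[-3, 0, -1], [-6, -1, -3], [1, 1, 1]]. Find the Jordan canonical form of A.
J = [[-1, 1, 0], [0, -1, 1], [0, 0, -1]]

The characteristic polynomial is det(xI - A) = (x + 1)^3, so the eigenvalues are -1 (algebraic multiplicity 3).

For λ = -1: rank(A + I) = 2, rank((A + I)^2) = 1, rank((A + I)^3) = 0. The eigenspace has dimension 3 - 2 = 1, so there is 1 Jordan block; the rank sequence gives block sizes [3].

Assembling the blocks gives the Jordan form J above.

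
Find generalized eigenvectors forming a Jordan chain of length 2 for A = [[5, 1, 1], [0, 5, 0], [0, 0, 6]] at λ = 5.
We seek v_1 ∈ ker((A - 5I)^2) \ ker(A - 5I), then set v_{i+1} = (A - 5I) v_i.

One such chain is v_1 = [[0, 1, 0]]^T, v_2 = [[1, 0, 0]]^T. Check: (A - 5I) v_2 = [[0, 0, 0]]^T = 0.

v_1 = [[0, 1, 0]]^T, v_2 = [[1, 0, 0]]^T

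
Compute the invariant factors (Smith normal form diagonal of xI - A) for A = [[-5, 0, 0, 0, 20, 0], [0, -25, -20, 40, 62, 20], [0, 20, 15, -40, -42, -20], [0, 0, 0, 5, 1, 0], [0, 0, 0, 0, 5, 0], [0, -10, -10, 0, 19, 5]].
The Jordan structure of A has elementary divisors (x + 5), (x + 5), (x + 5), (x - 5)^2, (x - 5). Arranging the block sizes at each eigenvalue in decreasing order and taking row products gives the invariant factors.

Invariant factors (smallest first, each dividing the next): x + 5, (x - 5)(x + 5), (x - 5)^2(x + 5).

Check: the last factor (x - 5)^2(x + 5) is the minimal polynomial, and the product (x - 5)^3(x + 5)^3 is the characteristic polynomial.

x + 5, (x - 5)(x + 5), (x - 5)^2(x + 5)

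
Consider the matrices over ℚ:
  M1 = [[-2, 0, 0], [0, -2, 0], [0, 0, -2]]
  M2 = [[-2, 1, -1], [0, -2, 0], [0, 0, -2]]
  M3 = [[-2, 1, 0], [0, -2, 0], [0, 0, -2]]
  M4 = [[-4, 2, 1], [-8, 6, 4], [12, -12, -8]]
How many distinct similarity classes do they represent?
2 classes: {M1}, {M2, M3, M4}

Characteristic polynomials: χ_{M1} = (x + 2)^3, χ_{M2} = (x + 2)^3, χ_{M3} = (x + 2)^3, χ_{M4} = (x + 2)^3.

{M1}: invariant factors x + 2, x + 2, x + 2.

{M2, M3, M4}: invariant factors x + 2, (x + 2)^2.

Matrices are similar if and only if their invariant-factor lists agree; the partition into similarity classes is {M1}, {M2, M3, M4}.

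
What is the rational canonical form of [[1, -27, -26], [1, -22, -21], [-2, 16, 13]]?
The invariant factors of A (the non-unit diagonal entries of the Smith normal form of xI - A over ℚ[x]) are (x + 5)(x^2 + 3x + 1), each dividing the next. The characteristic polynomial is their product, (x + 5)(x^2 + 3x + 1).

The rational canonical form is the block-diagonal matrix of companion matrices C(f_i):
R = [[0, 0, -5], [1, 0, -16], [0, 1, -8]].

Note the characteristic polynomial does not split into linear factors over ℚ, so A has no Jordan form over ℚ; the rational canonical form exists over any field.

R = [[0, 0, -5], [1, 0, -16], [0, 1, -8]]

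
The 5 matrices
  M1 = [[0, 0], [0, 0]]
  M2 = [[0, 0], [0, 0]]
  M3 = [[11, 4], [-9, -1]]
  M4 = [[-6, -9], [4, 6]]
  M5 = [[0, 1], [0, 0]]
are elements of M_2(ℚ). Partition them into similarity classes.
Characteristic polynomials: χ_{M1} = x^2, χ_{M2} = x^2, χ_{M3} = (x - 5)^2, χ_{M4} = x^2, χ_{M5} = x^2.

{M1, M2}: invariant factors x, x.

{M3}: invariant factors (x - 5)^2.

{M4, M5}: invariant factors x^2.

Matrices are similar if and only if their invariant-factor lists agree; the partition into similarity classes is {M1, M2}, {M3}, {M4, M5}.

3 classes: {M1, M2}, {M3}, {M4, M5}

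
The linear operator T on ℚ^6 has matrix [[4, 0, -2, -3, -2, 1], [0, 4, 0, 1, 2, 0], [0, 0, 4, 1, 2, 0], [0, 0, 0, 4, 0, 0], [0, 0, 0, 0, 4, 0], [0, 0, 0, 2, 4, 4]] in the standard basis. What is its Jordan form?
The characteristic polynomial is det(xI - A) = (x - 4)^6, so the eigenvalues are 4 (algebraic multiplicity 6).

For λ = 4: rank(A - 4I) = 2, rank((A - 4I)^2) = 0. The eigenspace has dimension 6 - 2 = 4, so there are 4 Jordan blocks; the rank sequence gives block sizes [2, 2, 1, 1].

Assembling the blocks gives the Jordan form J above.

J = [[4, 1, 0, 0, 0, 0], [0, 4, 0, 0, 0, 0], [0, 0, 4, 1, 0, 0], [0, 0, 0, 4, 0, 0], [0, 0, 0, 0, 4, 0], [0, 0, 0, 0, 0, 4]]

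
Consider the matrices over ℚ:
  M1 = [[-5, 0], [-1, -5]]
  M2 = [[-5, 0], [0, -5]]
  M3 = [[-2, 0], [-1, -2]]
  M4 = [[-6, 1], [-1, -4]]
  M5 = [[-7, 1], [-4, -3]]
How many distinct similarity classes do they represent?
Characteristic polynomials: χ_{M1} = (x + 5)^2, χ_{M2} = (x + 5)^2, χ_{M3} = (x + 2)^2, χ_{M4} = (x + 5)^2, χ_{M5} = (x + 5)^2.

{M1, M4, M5}: invariant factors (x + 5)^2.

{M2}: invariant factors x + 5, x + 5.

{M3}: invariant factors (x + 2)^2.

Matrices are similar if and only if their invariant-factor lists agree; the partition into similarity classes is {M1, M4, M5}, {M2}, {M3}.

3 classes: {M1, M4, M5}, {M2}, {M3}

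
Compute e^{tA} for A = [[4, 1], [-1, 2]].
e^{tA} = [[(t + 1)*e^{3*t}, t*e^{3*t}], [-t*e^{3*t}, (1 - t)*e^{3*t}]]

A has Jordan form J = [[3, 1], [0, 3]] with A = PJP^{-1}, so e^{tA} = P e^{tJ} P^{-1}.

For a Jordan block J_k(λ), e^{tJ_k(λ)} = e^{λt} · (I + tN + t^2 N^2/2! + ... + t^{k-1} N^{k-1}/(k-1)!) where N is the nilpotent superdiagonal part.

Assembling the blocks and conjugating back gives the entries of e^{tA} as shown above.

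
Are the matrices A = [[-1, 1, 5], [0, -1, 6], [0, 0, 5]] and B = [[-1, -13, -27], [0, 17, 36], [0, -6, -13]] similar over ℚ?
Yes.

Two matrices over a field are similar if and only if they have the same invariant factors.

Both A and B have characteristic polynomial (x - 5)(x + 1)^2 and minimal polynomial (x - 5)(x + 1)^2. Computing further, both have invariant factors (x - 5)(x + 1)^2. Hence A and B are similar.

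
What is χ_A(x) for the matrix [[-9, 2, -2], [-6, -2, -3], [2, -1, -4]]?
χ_A(x) = (x + 5)^3

xI - A = [[x + 9, -2, 2], [6, x + 2, 3], [-2, 1, x + 4]].

Expanding det(xI - A) along the first row:
det(xI - A) = + (x + 9)·det([[x + 2, 3], [1, x + 4]]) - (-2)·det([[6, 3], [-2, x + 4]]) + (2)·det([[6, x + 2], [-2, 1]]).

Evaluating gives χ_A(x) = x^3 + 15x^2 + 75x + 125 = (x + 5)^3.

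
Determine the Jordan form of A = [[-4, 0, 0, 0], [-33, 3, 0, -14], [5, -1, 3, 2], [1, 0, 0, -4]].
The characteristic polynomial is det(xI - A) = (x - 3)^2(x + 4)^2, so the eigenvalues are -4 (algebraic multiplicity 2), 3 (algebraic multiplicity 2).

For λ = -4: rank(A + 4I) = 3, rank((A + 4I)^2) = 2. The eigenspace has dimension 4 - 3 = 1, so there is 1 Jordan block; the rank sequence gives block sizes [2].

For λ = 3: rank(A - 3I) = 3, rank((A - 3I)^2) = 2. The eigenspace has dimension 4 - 3 = 1, so there is 1 Jordan block; the rank sequence gives block sizes [2].

Assembling the blocks gives the Jordan form J above.

J = [[-4, 1, 0, 0], [0, -4, 0, 0], [0, 0, 3, 1], [0, 0, 0, 3]]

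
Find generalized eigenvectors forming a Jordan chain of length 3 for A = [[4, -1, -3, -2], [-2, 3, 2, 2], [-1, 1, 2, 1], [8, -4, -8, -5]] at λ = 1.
v_1 = [[1, 1, 0, 1]]^T, v_2 = [[0, 2, 1, -2]]^T, v_3 = [[-1, 2, 1, -4]]^T

We seek v_1 ∈ ker((A - I)^3) \ ker((A - I)^2), then set v_{i+1} = (A - I) v_i.

One such chain is v_1 = [[1, 1, 0, 1]]^T, v_2 = [[0, 2, 1, -2]]^T, v_3 = [[-1, 2, 1, -4]]^T. Check: (A - I) v_3 = [[0, 0, 0, 0]]^T = 0.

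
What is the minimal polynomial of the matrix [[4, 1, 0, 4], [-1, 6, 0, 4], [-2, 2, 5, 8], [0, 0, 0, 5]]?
m_A(x) = (x - 5)^2

The characteristic polynomial factors as (x - 5)^4. The minimal polynomial is ∏(x - λ)^{k_λ} where k_λ is the size of the largest Jordan block at λ.

For λ = 5: rank(A - 5I) = 1, and the largest Jordan block has size 2 (the smallest k with rank((A - 5I)^k) = rank((A - 5I)^(k+1))).

So m_A(x) = (x - 5)^2.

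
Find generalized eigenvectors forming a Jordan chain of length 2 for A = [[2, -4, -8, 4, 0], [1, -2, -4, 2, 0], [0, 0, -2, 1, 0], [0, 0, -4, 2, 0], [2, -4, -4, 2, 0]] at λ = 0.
We seek v_1 ∈ ker(A^2) \ ker(A), then set v_{i+1} = A v_i.

One such chain is v_1 = [[1, 1, 0, 0, -1]]^T, v_2 = [[-2, -1, 0, 0, -2]]^T. Check: A v_2 = [[0, 0, 0, 0, 0]]^T = 0.

v_1 = [[1, 1, 0, 0, -1]]^T, v_2 = [[-2, -1, 0, 0, -2]]^T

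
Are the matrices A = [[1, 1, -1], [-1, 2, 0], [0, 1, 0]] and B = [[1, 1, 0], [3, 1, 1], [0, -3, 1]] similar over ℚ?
Yes.

Two matrices over a field are similar if and only if they have the same invariant factors.

Both A and B have characteristic polynomial (x - 1)^3 and minimal polynomial (x - 1)^3. Computing further, both have invariant factors (x - 1)^3. Hence A and B are similar.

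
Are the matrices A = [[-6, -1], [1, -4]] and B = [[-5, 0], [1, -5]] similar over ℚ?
Two matrices over a field are similar if and only if they have the same invariant factors.

Both A and B have characteristic polynomial (x + 5)^2 and minimal polynomial (x + 5)^2. Computing further, both have invariant factors (x + 5)^2. Hence A and B are similar.

Yes.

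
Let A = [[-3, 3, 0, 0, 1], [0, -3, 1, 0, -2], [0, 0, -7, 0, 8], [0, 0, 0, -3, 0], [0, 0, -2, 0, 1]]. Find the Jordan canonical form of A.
J = [[-3, 1, 0, 0, 0], [0, -3, 1, 0, 0], [0, 0, -3, 0, 0], [0, 0, 0, -3, 0], [0, 0, 0, 0, -3]]

The characteristic polynomial is det(xI - A) = (x + 3)^5, so the eigenvalues are -3 (algebraic multiplicity 5).

For λ = -3: rank(A + 3I) = 2, rank((A + 3I)^2) = 1, rank((A + 3I)^3) = 0. The eigenspace has dimension 5 - 2 = 3, so there are 3 Jordan blocks; the rank sequence gives block sizes [3, 1, 1].

Assembling the blocks gives the Jordan form J above.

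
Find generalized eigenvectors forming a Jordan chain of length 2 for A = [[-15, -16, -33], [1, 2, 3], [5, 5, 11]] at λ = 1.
We seek v_1 ∈ ker((A - I)^2) \ ker(A - I), then set v_{i+1} = (A - I) v_i.

One such chain is v_1 = [[-2, 0, 1]]^T, v_2 = [[-1, 1, 0]]^T. Check: (A - I) v_2 = [[0, 0, 0]]^T = 0.

v_1 = [[-2, 0, 1]]^T, v_2 = [[-1, 1, 0]]^T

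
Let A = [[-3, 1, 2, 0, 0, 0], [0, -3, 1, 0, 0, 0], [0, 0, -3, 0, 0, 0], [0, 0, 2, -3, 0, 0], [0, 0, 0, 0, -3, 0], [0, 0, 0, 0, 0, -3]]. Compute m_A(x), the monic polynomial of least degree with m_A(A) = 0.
m_A(x) = (x + 3)^3

The characteristic polynomial factors as (x + 3)^6. The minimal polynomial is ∏(x - λ)^{k_λ} where k_λ is the size of the largest Jordan block at λ.

For λ = -3: rank(A + 3I) = 2, and the largest Jordan block has size 3 (the smallest k with rank((A + 3I)^k) = rank((A + 3I)^(k+1))).

So m_A(x) = (x + 3)^3.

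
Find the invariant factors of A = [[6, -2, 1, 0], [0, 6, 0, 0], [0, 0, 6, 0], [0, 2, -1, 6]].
The Jordan structure of A has elementary divisors (x - 6)^2, (x - 6), (x - 6). Arranging the block sizes at each eigenvalue in decreasing order and taking row products gives the invariant factors.

Invariant factors (smallest first, each dividing the next): x - 6, x - 6, (x - 6)^2.

Check: the last factor (x - 6)^2 is the minimal polynomial, and the product (x - 6)^4 is the characteristic polynomial.

x - 6, x - 6, (x - 6)^2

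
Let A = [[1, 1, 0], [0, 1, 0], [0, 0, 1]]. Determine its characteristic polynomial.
χ_A(x) = (x - 1)^3

xI - A = [[x - 1, -1, 0], [0, x - 1, 0], [0, 0, x - 1]].

Expanding det(xI - A) along the first row:
det(xI - A) = + (x - 1)·det([[x - 1, 0], [0, x - 1]]) - (-1)·det([[0, 0], [0, x - 1]]) + (0)·det([[0, x - 1], [0, 0]]).

Evaluating gives χ_A(x) = x^3 - 3x^2 + 3x - 1 = (x - 1)^3.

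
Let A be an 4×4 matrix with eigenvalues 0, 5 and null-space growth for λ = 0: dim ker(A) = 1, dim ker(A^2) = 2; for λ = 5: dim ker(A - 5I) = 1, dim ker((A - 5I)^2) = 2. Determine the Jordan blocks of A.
λ = 0: successive nullity increments [1, 1] count blocks of size ≥ k; block sizes are [2].
λ = 5: successive nullity increments [1, 1] count blocks of size ≥ k; block sizes are [2].

Jordan blocks: (0, 2), (5, 2)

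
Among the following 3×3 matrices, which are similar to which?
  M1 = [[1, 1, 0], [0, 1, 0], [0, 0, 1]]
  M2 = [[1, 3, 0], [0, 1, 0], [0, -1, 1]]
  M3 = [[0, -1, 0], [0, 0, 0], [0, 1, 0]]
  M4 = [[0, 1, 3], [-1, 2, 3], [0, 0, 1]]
Characteristic polynomials: χ_{M1} = (x - 1)^3, χ_{M2} = (x - 1)^3, χ_{M3} = x^3, χ_{M4} = (x - 1)^3.

{M1, M2, M4}: invariant factors x - 1, (x - 1)^2.

{M3}: invariant factors x, x^2.

Matrices are similar if and only if their invariant-factor lists agree; the partition into similarity classes is {M1, M2, M4}, {M3}.

2 classes: {M1, M2, M4}, {M3}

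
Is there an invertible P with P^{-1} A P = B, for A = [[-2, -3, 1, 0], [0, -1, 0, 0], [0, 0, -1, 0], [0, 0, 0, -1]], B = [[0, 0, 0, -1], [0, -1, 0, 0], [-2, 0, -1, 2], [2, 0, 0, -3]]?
Two matrices over a field are similar if and only if they have the same invariant factors.

Both A and B have characteristic polynomial (x + 1)^3(x + 2) and minimal polynomial (x + 1)(x + 2). Computing further, both have invariant factors x + 1, x + 1, (x + 1)(x + 2). Hence A and B are similar.

Yes.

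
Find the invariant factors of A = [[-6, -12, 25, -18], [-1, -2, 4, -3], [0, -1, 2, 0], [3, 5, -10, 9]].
x(x - 1)^3

The Jordan structure of A has elementary divisors x, (x - 1)^3. Arranging the block sizes at each eigenvalue in decreasing order and taking row products gives the invariant factors.

Invariant factors (smallest first, each dividing the next): x(x - 1)^3.

Check: the last factor x(x - 1)^3 is the minimal polynomial, and the product x(x - 1)^3 is the characteristic polynomial.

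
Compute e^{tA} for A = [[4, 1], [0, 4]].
A has Jordan form J = [[4, 1], [0, 4]] with A = PJP^{-1}, so e^{tA} = P e^{tJ} P^{-1}.

For a Jordan block J_k(λ), e^{tJ_k(λ)} = e^{λt} · (I + tN + t^2 N^2/2! + ... + t^{k-1} N^{k-1}/(k-1)!) where N is the nilpotent superdiagonal part.

Assembling the blocks and conjugating back gives the entries of e^{tA} as shown above.

e^{tA} = [[e^{4*t}, t*e^{4*t}], [0, e^{4*t}]]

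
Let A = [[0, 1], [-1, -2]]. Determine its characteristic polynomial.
χ_A(x) = (x + 1)^2

xI - A = [[x, -1], [1, x + 2]].

Expanding det(xI - A) along the first row:
det(xI - A) = + (x)·det([[x + 2]]) - (-1)·det([[1]]).

Evaluating gives χ_A(x) = x^2 + 2x + 1 = (x + 1)^2.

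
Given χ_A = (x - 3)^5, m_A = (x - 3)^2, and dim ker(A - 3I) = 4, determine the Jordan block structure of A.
λ = 3: algebraic multiplicity 5 (exponent in χ_A), largest block size 2 (exponent in m_A), 4 blocks (geometric multiplicity). These force block sizes [2, 1, 1, 1].

Jordan blocks: (3, 2), (3, 1), (3, 1), (3, 1)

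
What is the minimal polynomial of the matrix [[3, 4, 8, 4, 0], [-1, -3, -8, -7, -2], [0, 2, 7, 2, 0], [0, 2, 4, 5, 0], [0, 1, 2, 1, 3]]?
m_A(x) = (x - 3)^3

The characteristic polynomial factors as (x - 3)^5. The minimal polynomial is ∏(x - λ)^{k_λ} where k_λ is the size of the largest Jordan block at λ.

For λ = 3: rank(A - 3I) = 2, and the largest Jordan block has size 3 (the smallest k with rank((A - 3I)^k) = rank((A - 3I)^(k+1))).

So m_A(x) = (x - 3)^3.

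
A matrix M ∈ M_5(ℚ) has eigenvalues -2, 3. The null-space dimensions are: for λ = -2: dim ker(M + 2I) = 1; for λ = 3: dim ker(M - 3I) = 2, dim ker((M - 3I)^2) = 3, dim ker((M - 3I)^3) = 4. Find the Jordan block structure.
λ = -2: successive nullity increments [1] count blocks of size ≥ k; block sizes are [1].
λ = 3: successive nullity increments [2, 1, 1] count blocks of size ≥ k; block sizes are [3, 1].

Jordan blocks: (-2, 1), (3, 3), (3, 1)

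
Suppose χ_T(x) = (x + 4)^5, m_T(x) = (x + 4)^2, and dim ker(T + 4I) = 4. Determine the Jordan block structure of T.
λ = -4: algebraic multiplicity 5 (exponent in χ_T), largest block size 2 (exponent in m_T), 4 blocks (geometric multiplicity). These force block sizes [2, 1, 1, 1].

Jordan blocks: (-4, 2), (-4, 1), (-4, 1), (-4, 1)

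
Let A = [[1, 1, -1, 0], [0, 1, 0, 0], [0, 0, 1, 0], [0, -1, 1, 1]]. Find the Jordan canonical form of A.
J = [[1, 1, 0, 0], [0, 1, 0, 0], [0, 0, 1, 0], [0, 0, 0, 1]]

The characteristic polynomial is det(xI - A) = (x - 1)^4, so the eigenvalues are 1 (algebraic multiplicity 4).

For λ = 1: rank(A - I) = 1, rank((A - I)^2) = 0. The eigenspace has dimension 4 - 1 = 3, so there are 3 Jordan blocks; the rank sequence gives block sizes [2, 1, 1].

Assembling the blocks gives the Jordan form J above.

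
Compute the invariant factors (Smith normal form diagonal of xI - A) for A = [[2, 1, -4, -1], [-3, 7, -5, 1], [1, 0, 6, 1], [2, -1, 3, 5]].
The Jordan structure of A has elementary divisors (x - 5)^2, (x - 5)^2. Arranging the block sizes at each eigenvalue in decreasing order and taking row products gives the invariant factors.

Invariant factors (smallest first, each dividing the next): (x - 5)^2, (x - 5)^2.

Check: the last factor (x - 5)^2 is the minimal polynomial, and the product (x - 5)^4 is the characteristic polynomial.

(x - 5)^2, (x - 5)^2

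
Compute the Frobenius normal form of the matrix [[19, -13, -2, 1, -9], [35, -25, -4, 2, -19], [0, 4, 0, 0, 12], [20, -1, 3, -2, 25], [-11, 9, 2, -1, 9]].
R = [[0, 4, 0, 0, 0], [1, 1, 0, 0, 0], [0, 0, 0, 0, 4], [0, 0, 1, 0, 5], [0, 0, 0, 1, 0]]

The invariant factors of A (the non-unit diagonal entries of the Smith normal form of xI - A over ℚ[x]) are x^2 - x - 4, (x + 1)(x^2 - x - 4), each dividing the next. The characteristic polynomial is their product, (x + 1)(x^2 - x - 4)^2.

The rational canonical form is the block-diagonal matrix of companion matrices C(f_i):
R = [[0, 4, 0, 0, 0], [1, 1, 0, 0, 0], [0, 0, 0, 0, 4], [0, 0, 1, 0, 5], [0, 0, 0, 1, 0]].

Note the characteristic polynomial does not split into linear factors over ℚ, so A has no Jordan form over ℚ; the rational canonical form exists over any field.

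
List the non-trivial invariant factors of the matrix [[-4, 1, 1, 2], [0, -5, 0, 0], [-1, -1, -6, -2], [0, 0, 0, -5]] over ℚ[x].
The Jordan structure of A has elementary divisors (x + 5)^2, (x + 5), (x + 5). Arranging the block sizes at each eigenvalue in decreasing order and taking row products gives the invariant factors.

Invariant factors (smallest first, each dividing the next): x + 5, x + 5, (x + 5)^2.

Check: the last factor (x + 5)^2 is the minimal polynomial, and the product (x + 5)^4 is the characteristic polynomial.

x + 5, x + 5, (x + 5)^2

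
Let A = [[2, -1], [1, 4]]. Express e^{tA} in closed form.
A has Jordan form J = [[3, 1], [0, 3]] with A = PJP^{-1}, so e^{tA} = P e^{tJ} P^{-1}.

For a Jordan block J_k(λ), e^{tJ_k(λ)} = e^{λt} · (I + tN + t^2 N^2/2! + ... + t^{k-1} N^{k-1}/(k-1)!) where N is the nilpotent superdiagonal part.

Assembling the blocks and conjugating back gives the entries of e^{tA} as shown above.

e^{tA} = [[(1 - t)*e^{3*t}, -t*e^{3*t}], [t*e^{3*t}, (t + 1)*e^{3*t}]]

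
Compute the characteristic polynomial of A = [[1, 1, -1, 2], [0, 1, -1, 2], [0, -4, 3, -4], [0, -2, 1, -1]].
xI - A = [[x - 1, -1, 1, -2], [0, x - 1, 1, -2], [0, 4, x - 3, 4], [0, 2, -1, x + 1]].

Expanding det(xI - A) along the first row:
det(xI - A) = + (x - 1)·det([[x - 1, 1, -2], [4, x - 3, 4], [2, -1, x + 1]]) - (-1)·det([[0, 1, -2], [0, x - 3, 4], [0, -1, x + 1]]) + (1)·det([[0, x - 1, -2], [0, 4, 4], [0, 2, x + 1]]) - (-2)·det([[0, x - 1, 1], [0, 4, x - 3], [0, 2, -1]]).

Evaluating gives χ_A(x) = x^4 - 4x^3 + 6x^2 - 4x + 1 = (x - 1)^4.

χ_A(x) = (x - 1)^4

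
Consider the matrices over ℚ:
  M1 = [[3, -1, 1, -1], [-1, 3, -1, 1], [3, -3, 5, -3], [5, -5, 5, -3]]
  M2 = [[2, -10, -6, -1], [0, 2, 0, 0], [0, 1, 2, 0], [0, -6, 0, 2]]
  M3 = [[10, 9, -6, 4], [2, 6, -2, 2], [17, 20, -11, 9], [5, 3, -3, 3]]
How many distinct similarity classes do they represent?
2 classes: {M1}, {M2, M3}

Characteristic polynomials: χ_{M1} = (x - 2)^4, χ_{M2} = (x - 2)^4, χ_{M3} = (x - 2)^4.

{M1}: invariant factors x - 2, x - 2, (x - 2)^2.

{M2, M3}: invariant factors (x - 2)^2, (x - 2)^2.

Matrices are similar if and only if their invariant-factor lists agree; the partition into similarity classes is {M1}, {M2, M3}.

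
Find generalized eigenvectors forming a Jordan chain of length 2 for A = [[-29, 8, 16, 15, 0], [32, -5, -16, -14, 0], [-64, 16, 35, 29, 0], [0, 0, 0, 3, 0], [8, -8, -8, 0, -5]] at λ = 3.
We seek v_1 ∈ ker((A - 3I)^2) \ ker(A - 3I), then set v_{i+1} = (A - 3I) v_i.

One such chain is v_1 = [[0, 0, -1, 1, 1]]^T, v_2 = [[-1, 2, -3, 0, 0]]^T. Check: (A - 3I) v_2 = [[0, 0, 0, 0, 0]]^T = 0.

v_1 = [[0, 0, -1, 1, 1]]^T, v_2 = [[-1, 2, -3, 0, 0]]^T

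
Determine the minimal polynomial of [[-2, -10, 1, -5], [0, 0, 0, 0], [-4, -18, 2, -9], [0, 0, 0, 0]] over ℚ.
m_A(x) = x^3

The characteristic polynomial factors as x^4. The minimal polynomial is ∏(x - λ)^{k_λ} where k_λ is the size of the largest Jordan block at λ.

For λ = 0: rank(A) = 2, and the largest Jordan block has size 3 (the smallest k with rank(A^k) = rank(A^(k+1))).

So m_A(x) = x^3.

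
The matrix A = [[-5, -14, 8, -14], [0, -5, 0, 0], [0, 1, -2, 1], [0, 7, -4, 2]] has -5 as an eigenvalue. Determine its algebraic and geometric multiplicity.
The characteristic polynomial is x^2(x + 5)^2, so the factor x + 5 appears with exponent 2: the algebraic multiplicity is 2.

rank(A + 5I) = 2, so the eigenspace has dimension 4 - 2 = 2: the geometric multiplicity is 2.

algebraic multiplicity 2, geometric multiplicity 2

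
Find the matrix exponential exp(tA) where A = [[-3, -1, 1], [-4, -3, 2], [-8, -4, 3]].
e^{tA} = [[(1 - 2*t)*e^{-t}, -t*e^{-t}, t*e^{-t}], [-4*t*e^{-t}, (1 - 2*t)*e^{-t}, 2*t*e^{-t}], [-8*t*e^{-t}, -4*t*e^{-t}, (4*t + 1)*e^{-t}]]

A has Jordan form J = [[-1, 1, 0], [0, -1, 0], [0, 0, -1]] with A = PJP^{-1}, so e^{tA} = P e^{tJ} P^{-1}.

For a Jordan block J_k(λ), e^{tJ_k(λ)} = e^{λt} · (I + tN + t^2 N^2/2! + ... + t^{k-1} N^{k-1}/(k-1)!) where N is the nilpotent superdiagonal part.

Assembling the blocks and conjugating back gives the entries of e^{tA} as shown above.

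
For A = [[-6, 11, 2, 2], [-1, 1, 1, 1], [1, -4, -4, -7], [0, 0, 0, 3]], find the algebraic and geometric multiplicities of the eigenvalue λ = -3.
algebraic multiplicity 3, geometric multiplicity 1

The characteristic polynomial is (x - 3)(x + 3)^3, so the factor x + 3 appears with exponent 3: the algebraic multiplicity is 3.

rank(A + 3I) = 3, so the eigenspace has dimension 4 - 3 = 1: the geometric multiplicity is 1.

Since 1 < 3, A is not diagonalizable.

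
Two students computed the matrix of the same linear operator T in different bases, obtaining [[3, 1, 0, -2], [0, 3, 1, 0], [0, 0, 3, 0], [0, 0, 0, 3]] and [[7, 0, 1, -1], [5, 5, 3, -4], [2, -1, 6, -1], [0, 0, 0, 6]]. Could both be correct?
trace(A) = 12 but trace(B) = 24. The trace is a similarity invariant, so A and B are not similar.

No.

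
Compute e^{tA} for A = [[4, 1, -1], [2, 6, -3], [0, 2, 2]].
e^{tA} = [[(t^2 + 1)*e^{4*t}, t*e^{4*t}, t*(-t - 2)*e^{4*t}/2], [2*t*(t + 1)*e^{4*t}, (2*t + 1)*e^{4*t}, t*(-t - 3)*e^{4*t}], [2*t^2*e^{4*t}, 2*t*e^{4*t}, (-t^2 - 2*t + 1)*e^{4*t}]]

A has Jordan form J = [[4, 1, 0], [0, 4, 1], [0, 0, 4]] with A = PJP^{-1}, so e^{tA} = P e^{tJ} P^{-1}.

For a Jordan block J_k(λ), e^{tJ_k(λ)} = e^{λt} · (I + tN + t^2 N^2/2! + ... + t^{k-1} N^{k-1}/(k-1)!) where N is the nilpotent superdiagonal part.

Assembling the blocks and conjugating back gives the entries of e^{tA} as shown above.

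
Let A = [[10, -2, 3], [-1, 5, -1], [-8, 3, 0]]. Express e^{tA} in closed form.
e^{tA} = [[(3*t^2 + 10*t + 2)*e^{5*t}/2, t*(-t - 4)*e^{5*t}/2, t*(t + 3)*e^{5*t}], [t*(3*t - 2)*e^{5*t}/2, (2 - t^2)*e^{5*t}/2, t*(t - 1)*e^{5*t}], [t*(-3*t - 16)*e^{5*t}/2, t*(t + 6)*e^{5*t}/2, (-t^2 - 5*t + 1)*e^{5*t}]]

A has Jordan form J = [[5, 1, 0], [0, 5, 1], [0, 0, 5]] with A = PJP^{-1}, so e^{tA} = P e^{tJ} P^{-1}.

For a Jordan block J_k(λ), e^{tJ_k(λ)} = e^{λt} · (I + tN + t^2 N^2/2! + ... + t^{k-1} N^{k-1}/(k-1)!) where N is the nilpotent superdiagonal part.

Assembling the blocks and conjugating back gives the entries of e^{tA} as shown above.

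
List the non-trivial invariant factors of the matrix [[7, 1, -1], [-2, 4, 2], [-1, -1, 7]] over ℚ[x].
The Jordan structure of A has elementary divisors (x - 6)^2, (x - 6). Arranging the block sizes at each eigenvalue in decreasing order and taking row products gives the invariant factors.

Invariant factors (smallest first, each dividing the next): x - 6, (x - 6)^2.

Check: the last factor (x - 6)^2 is the minimal polynomial, and the product (x - 6)^3 is the characteristic polynomial.

x - 6, (x - 6)^2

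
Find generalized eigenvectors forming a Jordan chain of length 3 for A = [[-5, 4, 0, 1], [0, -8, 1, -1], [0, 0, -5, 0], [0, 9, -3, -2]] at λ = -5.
We seek v_1 ∈ ker((A + 5I)^3) \ ker((A + 5I)^2), then set v_{i+1} = (A + 5I) v_i.

One such chain is v_1 = [[0, 0, 1, 0]]^T, v_2 = [[0, 1, 0, -3]]^T, v_3 = [[1, 0, 0, 0]]^T. Check: (A + 5I) v_3 = [[0, 0, 0, 0]]^T = 0.

v_1 = [[0, 0, 1, 0]]^T, v_2 = [[0, 1, 0, -3]]^T, v_3 = [[1, 0, 0, 0]]^T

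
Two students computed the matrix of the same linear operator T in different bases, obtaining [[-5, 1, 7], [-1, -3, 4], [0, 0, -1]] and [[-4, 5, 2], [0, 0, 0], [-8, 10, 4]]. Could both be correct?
trace(A) = -9 but trace(B) = 0. The trace is a similarity invariant, so A and B are not similar.

No.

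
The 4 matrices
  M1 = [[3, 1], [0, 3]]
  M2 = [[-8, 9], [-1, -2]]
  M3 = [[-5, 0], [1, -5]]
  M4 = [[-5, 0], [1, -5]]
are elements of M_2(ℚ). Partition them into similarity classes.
Characteristic polynomials: χ_{M1} = (x - 3)^2, χ_{M2} = (x + 5)^2, χ_{M3} = (x + 5)^2, χ_{M4} = (x + 5)^2.

{M1}: invariant factors (x - 3)^2.

{M2, M3, M4}: invariant factors (x + 5)^2.

Matrices are similar if and only if their invariant-factor lists agree; the partition into similarity classes is {M1}, {M2, M3, M4}.

2 classes: {M1}, {M2, M3, M4}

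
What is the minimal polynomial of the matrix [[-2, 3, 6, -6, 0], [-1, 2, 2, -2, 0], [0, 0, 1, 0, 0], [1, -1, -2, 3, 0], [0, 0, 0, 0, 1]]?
The characteristic polynomial factors as (x - 1)^5. The minimal polynomial is ∏(x - λ)^{k_λ} where k_λ is the size of the largest Jordan block at λ.

For λ = 1: rank(A - I) = 1, and the largest Jordan block has size 2 (the smallest k with rank((A - I)^k) = rank((A - I)^(k+1))).

So m_A(x) = (x - 1)^2.

m_A(x) = (x - 1)^2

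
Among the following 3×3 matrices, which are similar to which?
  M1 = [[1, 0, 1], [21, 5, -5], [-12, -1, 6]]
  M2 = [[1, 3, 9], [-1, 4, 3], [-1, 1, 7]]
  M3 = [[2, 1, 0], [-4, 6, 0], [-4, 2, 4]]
Characteristic polynomials: χ_{M1} = (x - 4)^3, χ_{M2} = (x - 4)^3, χ_{M3} = (x - 4)^3.

{M1, M2}: invariant factors (x - 4)^3.

{M3}: invariant factors x - 4, (x - 4)^2.

Matrices are similar if and only if their invariant-factor lists agree; the partition into similarity classes is {M1, M2}, {M3}.

2 classes: {M1, M2}, {M3}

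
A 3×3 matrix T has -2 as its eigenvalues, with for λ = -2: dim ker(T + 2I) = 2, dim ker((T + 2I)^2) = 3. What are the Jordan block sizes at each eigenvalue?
λ = -2: successive nullity increments [2, 1] count blocks of size ≥ k; block sizes are [2, 1].

Jordan blocks: (-2, 2), (-2, 1)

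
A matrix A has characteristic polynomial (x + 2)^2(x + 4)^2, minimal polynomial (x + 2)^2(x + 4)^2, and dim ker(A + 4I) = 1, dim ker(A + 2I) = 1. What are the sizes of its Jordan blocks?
Jordan blocks: (-4, 2), (-2, 2)

λ = -4: algebraic multiplicity 2 (exponent in χ_A), largest block size 2 (exponent in m_A), 1 block (geometric multiplicity). This forces block sizes [2].
λ = -2: algebraic multiplicity 2 (exponent in χ_A), largest block size 2 (exponent in m_A), 1 block (geometric multiplicity). This forces block sizes [2].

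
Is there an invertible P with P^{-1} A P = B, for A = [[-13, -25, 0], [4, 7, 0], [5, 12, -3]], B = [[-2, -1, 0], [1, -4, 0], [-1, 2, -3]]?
Two matrices over a field are similar if and only if they have the same invariant factors.

Both A and B have characteristic polynomial (x + 3)^3 and minimal polynomial (x + 3)^3. Computing further, both have invariant factors (x + 3)^3. Hence A and B are similar.

Yes.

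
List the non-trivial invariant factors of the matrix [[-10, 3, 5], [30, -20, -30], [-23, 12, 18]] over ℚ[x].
(x + 2)(x + 5)^2

The Jordan structure of A has elementary divisors (x + 5)^2, (x + 2). Arranging the block sizes at each eigenvalue in decreasing order and taking row products gives the invariant factors.

Invariant factors (smallest first, each dividing the next): (x + 2)(x + 5)^2.

Check: the last factor (x + 2)(x + 5)^2 is the minimal polynomial, and the product (x + 2)(x + 5)^2 is the characteristic polynomial.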